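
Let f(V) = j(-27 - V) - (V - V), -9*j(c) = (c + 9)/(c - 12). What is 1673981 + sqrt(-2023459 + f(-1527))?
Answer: 1673981 + I*sqrt(280014365849)/372 ≈ 1.674e+6 + 1422.5*I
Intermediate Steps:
j(c) = -(9 + c)/(9*(-12 + c)) (j(c) = -(c + 9)/(9*(c - 12)) = -(9 + c)/(9*(-12 + c)))
f(V) = (18 + V)/(9*(-39 - V)) (f(V) = (-9 - (-27 - V))/(9*(-12 + (-27 - V))) - (V - V) = (-9 + (27 + V))/(9*(-39 - V)) - 1*0 = (18 + V)/(9*(-39 - V)) + 0 = (18 + V)/(9*(-39 - V)))
1673981 + sqrt(-2023459 + f(-1527)) = 1673981 + sqrt(-2023459 + (-18 - 1*(-1527))/(9*(39 - 1527))) = 1673981 + sqrt(-2023459 + (1/9)*(-18 + 1527)/(-1488)) = 1673981 + sqrt(-2023459 + (1/9)*(-1/1488)*1509) = 1673981 + sqrt(-2023459 - 503/4464) = 1673981 + sqrt(-9032721479/4464) = 1673981 + I*sqrt(280014365849)/372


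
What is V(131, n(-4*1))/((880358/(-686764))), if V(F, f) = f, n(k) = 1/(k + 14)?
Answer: -171691/2200895 ≈ -0.078010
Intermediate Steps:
n(k) = 1/(14 + k)
V(131, n(-4*1))/((880358/(-686764))) = 1/((14 - 4*1)*((880358/(-686764)))) = 1/((14 - 4)*((880358*(-1/686764)))) = 1/(10*(-440179/343382)) = (⅒)*(-343382/440179) = -171691/2200895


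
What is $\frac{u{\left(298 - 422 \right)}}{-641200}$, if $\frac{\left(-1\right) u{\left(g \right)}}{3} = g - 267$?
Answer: $- \frac{1173}{641200} \approx -0.0018294$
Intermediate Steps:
$u{\left(g \right)} = 801 - 3 g$ ($u{\left(g \right)} = - 3 \left(g - 267\right) = - 3 \left(-267 + g\right) = 801 - 3 g$)
$\frac{u{\left(298 - 422 \right)}}{-641200} = \frac{801 - 3 \left(298 - 422\right)}{-641200} = \left(801 - -372\right) \left(- \frac{1}{641200}\right) = \left(801 + 372\right) \left(- \frac{1}{641200}\right) = 1173 \left(- \frac{1}{641200}\right) = - \frac{1173}{641200}$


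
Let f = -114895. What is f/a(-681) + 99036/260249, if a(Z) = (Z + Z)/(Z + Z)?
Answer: -29901209819/260249 ≈ -1.1489e+5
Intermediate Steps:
a(Z) = 1 (a(Z) = (2*Z)/((2*Z)) = (2*Z)*(1/(2*Z)) = 1)
f/a(-681) + 99036/260249 = -114895/1 + 99036/260249 = -114895*1 + 99036*(1/260249) = -114895 + 99036/260249 = -29901209819/260249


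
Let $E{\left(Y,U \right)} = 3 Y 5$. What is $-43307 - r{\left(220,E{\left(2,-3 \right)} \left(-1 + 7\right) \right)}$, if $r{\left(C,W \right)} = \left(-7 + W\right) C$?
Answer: $-81367$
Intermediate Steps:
$E{\left(Y,U \right)} = 15 Y$
$r{\left(C,W \right)} = C \left(-7 + W\right)$
$-43307 - r{\left(220,E{\left(2,-3 \right)} \left(-1 + 7\right) \right)} = -43307 - 220 \left(-7 + 15 \cdot 2 \left(-1 + 7\right)\right) = -43307 - 220 \left(-7 + 30 \cdot 6\right) = -43307 - 220 \left(-7 + 180\right) = -43307 - 220 \cdot 173 = -43307 - 38060 = -81367$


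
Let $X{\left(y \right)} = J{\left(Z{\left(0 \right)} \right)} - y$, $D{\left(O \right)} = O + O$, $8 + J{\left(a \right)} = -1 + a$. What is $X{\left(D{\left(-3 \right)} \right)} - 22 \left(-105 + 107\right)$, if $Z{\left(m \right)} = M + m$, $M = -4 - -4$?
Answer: $-47$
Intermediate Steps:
$M = 0$ ($M = -4 + 4 = 0$)
$Z{\left(m \right)} = m$ ($Z{\left(m \right)} = 0 + m = m$)
$J{\left(a \right)} = -9 + a$ ($J{\left(a \right)} = -8 + \left(-1 + a\right) = -9 + a$)
$D{\left(O \right)} = 2 O$
$X{\left(y \right)} = -9 - y$ ($X{\left(y \right)} = \left(-9 + 0\right) - y = -9 - y$)
$X{\left(D{\left(-3 \right)} \right)} - 22 \left(-105 + 107\right) = \left(-9 - 2 \left(-3\right)\right) - 22 \left(-105 + 107\right) = \left(-9 - -6\right) - 22 \cdot 2 = \left(-9 + 6\right) - 44 = -3 - 44 = -47$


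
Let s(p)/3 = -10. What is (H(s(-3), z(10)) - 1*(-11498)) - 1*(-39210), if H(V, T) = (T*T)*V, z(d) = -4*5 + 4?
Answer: 43028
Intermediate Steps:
s(p) = -30 (s(p) = 3*(-10) = -30)
z(d) = -16 (z(d) = -20 + 4 = -16)
H(V, T) = V*T**2 (H(V, T) = T**2*V = V*T**2)
(H(s(-3), z(10)) - 1*(-11498)) - 1*(-39210) = (-30*(-16)**2 - 1*(-11498)) - 1*(-39210) = (-30*256 + 11498) + 39210 = (-7680 + 11498) + 39210 = 3818 + 39210 = 43028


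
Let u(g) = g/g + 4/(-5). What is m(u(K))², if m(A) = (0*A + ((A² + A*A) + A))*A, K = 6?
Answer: 49/15625 ≈ 0.0031360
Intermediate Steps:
u(g) = ⅕ (u(g) = 1 + 4*(-⅕) = 1 - ⅘ = ⅕)
m(A) = A*(A + 2*A²) (m(A) = (0 + ((A² + A²) + A))*A = (0 + (2*A² + A))*A = (0 + (A + 2*A²))*A = (A + 2*A²)*A = A*(A + 2*A²))
m(u(K))² = ((⅕)²*(1 + 2*(⅕)))² = ((1 + ⅖)/25)² = ((1/25)*(7/5))² = (7/125)² = 49/15625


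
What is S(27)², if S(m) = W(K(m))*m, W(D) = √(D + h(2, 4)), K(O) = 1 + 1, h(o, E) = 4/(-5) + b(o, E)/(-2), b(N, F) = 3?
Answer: -2187/10 ≈ -218.70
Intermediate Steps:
h(o, E) = -23/10 (h(o, E) = 4/(-5) + 3/(-2) = 4*(-⅕) + 3*(-½) = -⅘ - 3/2 = -23/10)
K(O) = 2
W(D) = √(-23/10 + D) (W(D) = √(D - 23/10) = √(-23/10 + D))
S(m) = I*m*√30/10 (S(m) = (√(-230 + 100*2)/10)*m = (√(-230 + 200)/10)*m = (√(-30)/10)*m = ((I*√30)/10)*m = (I*√30/10)*m = I*m*√30/10)
S(27)² = ((⅒)*I*27*√30)² = (27*I*√30/10)² = -2187/10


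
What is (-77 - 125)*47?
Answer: -9494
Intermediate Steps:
(-77 - 125)*47 = -202*47 = -9494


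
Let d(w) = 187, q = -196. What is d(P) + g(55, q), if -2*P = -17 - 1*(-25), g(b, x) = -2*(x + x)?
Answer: 971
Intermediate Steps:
g(b, x) = -4*x
P = -4 (P = -(-17 - 1*(-25))/2 = -(-17 + 25)/2 = -½*8 = -4)
d(P) + g(55, q) = 187 - 4*(-196) = 187 + 784 = 971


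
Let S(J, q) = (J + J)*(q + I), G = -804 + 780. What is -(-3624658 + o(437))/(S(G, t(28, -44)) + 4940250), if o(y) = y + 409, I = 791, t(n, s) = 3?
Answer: 1811906/2451069 ≈ 0.73923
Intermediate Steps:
G = -24
S(J, q) = 2*J*(791 + q) (S(J, q) = (J + J)*(q + 791) = (2*J)*(791 + q) = 2*J*(791 + q))
o(y) = 409 + y
-(-3624658 + o(437))/(S(G, t(28, -44)) + 4940250) = -(-3624658 + (409 + 437))/(2*(-24)*(791 + 3) + 4940250) = -(-3624658 + 846)/(2*(-24)*794 + 4940250) = -(-3623812)/(-38112 + 4940250) = -(-3623812)/4902138 = -1*(-1811906/2451069) = 1811906/2451069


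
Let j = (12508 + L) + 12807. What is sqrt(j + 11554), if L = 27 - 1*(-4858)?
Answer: sqrt(41754) ≈ 204.34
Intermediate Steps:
L = 4885 (L = 27 + 4858 = 4885)
j = 30200 (j = (12508 + 4885) + 12807 = 17393 + 12807 = 30200)
sqrt(j + 11554) = sqrt(30200 + 11554) = sqrt(41754)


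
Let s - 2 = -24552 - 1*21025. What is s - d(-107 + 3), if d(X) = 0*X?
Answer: -45575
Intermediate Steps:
d(X) = 0
s = -45575 (s = 2 + (-24552 - 1*21025) = 2 + (-24552 - 21025) = 2 - 45577 = -45575)
s - d(-107 + 3) = -45575 - 1*0 = -45575 + 0 = -45575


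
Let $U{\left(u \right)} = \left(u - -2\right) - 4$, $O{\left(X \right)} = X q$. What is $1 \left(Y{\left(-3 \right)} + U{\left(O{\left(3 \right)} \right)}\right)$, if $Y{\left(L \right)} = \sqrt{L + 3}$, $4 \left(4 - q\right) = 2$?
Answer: $\frac{17}{2} \approx 8.5$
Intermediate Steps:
$q = \frac{7}{2}$ ($q = 4 - \frac{1}{2} = \frac{7}{2} \approx 3.5$)
$O{\left(X \right)} = \frac{7 X}{2}$ ($O{\left(X \right)} = X \frac{7}{2} = \frac{7 X}{2}$)
$Y{\left(L \right)} = \sqrt{3 + L}$
$U{\left(u \right)} = -2 + u$ ($U{\left(u \right)} = \left(u + 2\right) - 4 = \left(2 + u\right) - 4 = -2 + u$)
$1 \left(Y{\left(-3 \right)} + U{\left(O{\left(3 \right)} \right)}\right) = 1 \left(\sqrt{3 - 3} + \left(-2 + \frac{7}{2} \cdot 3\right)\right) = 1 \left(\sqrt{0} + \left(-2 + \frac{21}{2}\right)\right) = 1 \left(0 + \frac{17}{2}\right) = 1 \cdot \frac{17}{2} = \frac{17}{2}$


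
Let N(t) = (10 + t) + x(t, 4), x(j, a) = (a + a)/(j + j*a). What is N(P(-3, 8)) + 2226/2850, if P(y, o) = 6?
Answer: 24293/1425 ≈ 17.048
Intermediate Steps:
x(j, a) = 2*a/(j + a*j) (x(j, a) = (2*a)/(j + a*j) = 2*a/(j + a*j))
N(t) = 10 + t + 8/(5*t) (N(t) = (10 + t) + 2*4/(t*(1 + 4)) = (10 + t) + 2*4/(t*5) = (10 + t) + 2*4*(⅕)/t = (10 + t) + 8/(5*t) = 10 + t + 8/(5*t))
N(P(-3, 8)) + 2226/2850 = (10 + 6 + (8/5)/6) + 2226/2850 = (10 + 6 + (8/5)*(⅙)) + 2226*(1/2850) = (10 + 6 + 4/15) + 371/475 = 244/15 + 371/475 = 24293/1425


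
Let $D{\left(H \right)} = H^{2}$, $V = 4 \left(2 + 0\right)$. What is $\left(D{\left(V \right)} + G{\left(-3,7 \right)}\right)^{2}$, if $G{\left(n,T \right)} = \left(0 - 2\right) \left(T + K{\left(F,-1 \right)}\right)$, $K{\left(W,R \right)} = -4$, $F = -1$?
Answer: $3364$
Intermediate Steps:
$V = 8$ ($V = 4 \cdot 2 = 8$)
$G{\left(n,T \right)} = 8 - 2 T$ ($G{\left(n,T \right)} = \left(0 - 2\right) \left(T - 4\right) = - 2 \left(-4 + T\right) = 8 - 2 T$)
$\left(D{\left(V \right)} + G{\left(-3,7 \right)}\right)^{2} = \left(8^{2} + \left(8 - 14\right)\right)^{2} = \left(64 + \left(8 - 14\right)\right)^{2} = \left(64 - 6\right)^{2} = 58^{2} = 3364$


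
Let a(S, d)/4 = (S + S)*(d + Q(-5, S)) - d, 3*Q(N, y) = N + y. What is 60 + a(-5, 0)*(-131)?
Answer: -52220/3 ≈ -17407.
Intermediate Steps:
Q(N, y) = N/3 + y/3 (Q(N, y) = (N + y)/3 = N/3 + y/3)
a(S, d) = -4*d + 8*S*(-5/3 + d + S/3) (a(S, d) = 4*((S + S)*(d + ((⅓)*(-5) + S/3)) - d) = 4*((2*S)*(d + (-5/3 + S/3)) - d) = 4*((2*S)*(-5/3 + d + S/3) - d) = 4*(2*S*(-5/3 + d + S/3) - d) = 4*(-d + 2*S*(-5/3 + d + S/3)) = -4*d + 8*S*(-5/3 + d + S/3))
60 + a(-5, 0)*(-131) = 60 + (-4*0 + 8*(-5)*0 + (8/3)*(-5)*(-5 - 5))*(-131) = 60 + (0 + 0 + (8/3)*(-5)*(-10))*(-131) = 60 + (0 + 0 + 400/3)*(-131) = 60 + (400/3)*(-131) = 60 - 52400/3 = -52220/3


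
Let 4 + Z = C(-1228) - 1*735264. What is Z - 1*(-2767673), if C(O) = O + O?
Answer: 2029949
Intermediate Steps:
C(O) = 2*O
Z = -737724 (Z = -4 + (2*(-1228) - 1*735264) = -4 + (-2456 - 735264) = -4 - 737720 = -737724)
Z - 1*(-2767673) = -737724 - 1*(-2767673) = -737724 + 2767673 = 2029949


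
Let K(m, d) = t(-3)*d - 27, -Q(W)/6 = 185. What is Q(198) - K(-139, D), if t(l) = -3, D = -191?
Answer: -1656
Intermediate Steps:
Q(W) = -1110 (Q(W) = -6*185 = -1110)
K(m, d) = -27 - 3*d (K(m, d) = -3*d - 27 = -27 - 3*d)
Q(198) - K(-139, D) = -1110 - (-27 - 3*(-191)) = -1110 - (-27 + 573) = -1110 - 1*546 = -1110 - 546 = -1656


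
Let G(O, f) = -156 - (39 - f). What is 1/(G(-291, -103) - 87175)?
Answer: -1/87473 ≈ -1.1432e-5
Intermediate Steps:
G(O, f) = -195 + f (G(O, f) = -156 + (-39 + f) = -195 + f)
1/(G(-291, -103) - 87175) = 1/((-195 - 103) - 87175) = 1/(-298 - 87175) = 1/(-87473) = -1/87473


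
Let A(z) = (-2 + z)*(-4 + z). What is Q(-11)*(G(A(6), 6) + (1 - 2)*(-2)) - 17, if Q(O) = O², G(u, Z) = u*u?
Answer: 7969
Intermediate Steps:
A(z) = (-4 + z)*(-2 + z)
G(u, Z) = u²
Q(-11)*(G(A(6), 6) + (1 - 2)*(-2)) - 17 = (-11)²*((8 + 6² - 6*6)² + (1 - 2)*(-2)) - 17 = 121*((8 + 36 - 36)² - 1*(-2)) - 17 = 121*(8² + 2) - 17 = 121*(64 + 2) - 17 = 121*66 - 17 = 7986 - 17 = 7969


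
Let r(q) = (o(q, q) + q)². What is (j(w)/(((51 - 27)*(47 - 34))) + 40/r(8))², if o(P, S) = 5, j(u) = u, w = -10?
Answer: 172225/4112784 ≈ 0.041876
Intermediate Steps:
r(q) = (5 + q)²
(j(w)/(((51 - 27)*(47 - 34))) + 40/r(8))² = (-10*1/((47 - 34)*(51 - 27)) + 40/((5 + 8)²))² = (-10/(24*13) + 40/(13²))² = (-10/312 + 40/169)² = (-10*1/312 + 40*(1/169))² = (-5/156 + 40/169)² = (415/2028)² = 172225/4112784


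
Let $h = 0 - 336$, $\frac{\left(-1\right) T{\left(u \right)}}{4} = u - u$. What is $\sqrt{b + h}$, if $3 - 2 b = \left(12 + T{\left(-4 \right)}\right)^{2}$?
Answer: $\frac{i \sqrt{1626}}{2} \approx 20.162 i$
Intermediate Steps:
$T{\left(u \right)} = 0$ ($T{\left(u \right)} = - 4 \left(u - u\right) = \left(-4\right) 0 = 0$)
$h = -336$ ($h = 0 - 336 = -336$)
$b = - \frac{141}{2}$ ($b = \frac{3}{2} - \frac{\left(12 + 0\right)^{2}}{2} = \frac{3}{2} - \frac{12^{2}}{2} = \frac{3}{2} - 72 = - \frac{141}{2} \approx -70.5$)
$\sqrt{b + h} = \sqrt{- \frac{141}{2} - 336} = \sqrt{- \frac{813}{2}} = \frac{i \sqrt{1626}}{2}$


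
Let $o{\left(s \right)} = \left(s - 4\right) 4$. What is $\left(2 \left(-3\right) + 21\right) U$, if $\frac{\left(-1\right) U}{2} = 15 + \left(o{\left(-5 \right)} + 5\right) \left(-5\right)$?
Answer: $-5100$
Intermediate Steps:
$o{\left(s \right)} = -16 + 4 s$ ($o{\left(s \right)} = \left(-4 + s\right) 4 = -16 + 4 s$)
$U = -340$ ($U = - 2 \left(15 + \left(\left(-16 + 4 \left(-5\right)\right) + 5\right) \left(-5\right)\right) = - 2 \left(15 + \left(\left(-16 - 20\right) + 5\right) \left(-5\right)\right) = - 2 \left(15 + \left(-36 + 5\right) \left(-5\right)\right) = - 2 \left(15 - -155\right) = - 2 \left(15 + 155\right) = \left(-2\right) 170 = -340$)
$\left(2 \left(-3\right) + 21\right) U = \left(2 \left(-3\right) + 21\right) \left(-340\right) = \left(-6 + 21\right) \left(-340\right) = 15 \left(-340\right) = -5100$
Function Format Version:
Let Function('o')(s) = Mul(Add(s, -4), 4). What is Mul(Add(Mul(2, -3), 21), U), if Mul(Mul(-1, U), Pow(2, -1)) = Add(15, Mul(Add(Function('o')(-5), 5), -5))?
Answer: -5100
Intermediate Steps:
Function('o')(s) = Add(-16, Mul(4, s)) (Function('o')(s) = Mul(Add(-4, s), 4) = Add(-16, Mul(4, s)))
U = -340 (U = Mul(-2, Add(15, Mul(Add(Add(-16, Mul(4, -5)), 5), -5))) = Mul(-2, Add(15, Mul(Add(Add(-16, -20), 5), -5))) = Mul(-2, Add(15, Mul(Add(-36, 5), -5))) = Mul(-2, Add(15, Mul(-31, -5))) = Mul(-2, Add(15, 155)) = Mul(-2, 170) = -340)
Mul(Add(Mul(2, -3), 21), U) = Mul(Add(Mul(2, -3), 21), -340) = Mul(Add(-6, 21), -340) = Mul(15, -340) = -5100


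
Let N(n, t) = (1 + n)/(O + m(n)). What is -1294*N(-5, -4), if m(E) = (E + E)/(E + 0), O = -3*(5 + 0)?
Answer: -5176/13 ≈ -398.15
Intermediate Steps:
O = -15 (O = -3*5 = -15)
m(E) = 2 (m(E) = (2*E)/E = 2)
N(n, t) = -1/13 - n/13 (N(n, t) = (1 + n)/(-15 + 2) = (1 + n)/(-13) = (1 + n)*(-1/13) = -1/13 - n/13)
-1294*N(-5, -4) = -1294*(-1/13 - 1/13*(-5)) = -1294*(-1/13 + 5/13) = -1294*4/13 = -5176/13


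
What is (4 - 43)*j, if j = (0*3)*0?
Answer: 0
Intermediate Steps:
j = 0 (j = 0*0 = 0)
(4 - 43)*j = (4 - 43)*0 = -39*0 = 0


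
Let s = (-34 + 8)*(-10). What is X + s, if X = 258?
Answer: 518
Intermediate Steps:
s = 260 (s = -26*(-10) = 260)
X + s = 258 + 260 = 518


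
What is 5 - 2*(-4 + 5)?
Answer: 3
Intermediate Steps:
5 - 2*(-4 + 5) = 5 - 2*1 = 5 - 2 = 3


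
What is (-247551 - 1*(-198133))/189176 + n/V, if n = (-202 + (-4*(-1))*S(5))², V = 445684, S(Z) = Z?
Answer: -1969818261/10539089548 ≈ -0.18691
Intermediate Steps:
n = 33124 (n = (-202 - 4*(-1)*5)² = (-202 + 4*5)² = (-202 + 20)² = (-182)² = 33124)
(-247551 - 1*(-198133))/189176 + n/V = (-247551 - 1*(-198133))/189176 + 33124/445684 = (-247551 + 198133)*(1/189176) + 33124*(1/445684) = -49418*1/189176 + 8281/111421 = -24709/94588 + 8281/111421 = -1969818261/10539089548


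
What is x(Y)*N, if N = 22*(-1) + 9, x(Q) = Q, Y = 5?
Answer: -65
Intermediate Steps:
N = -13 (N = -22 + 9 = -13)
x(Y)*N = 5*(-13) = -65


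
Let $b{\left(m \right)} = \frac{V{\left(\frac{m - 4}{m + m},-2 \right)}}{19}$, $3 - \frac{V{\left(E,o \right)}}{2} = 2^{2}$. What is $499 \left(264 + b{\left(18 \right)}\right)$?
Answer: $\frac{2501986}{19} \approx 1.3168 \cdot 10^{5}$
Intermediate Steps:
$V{\left(E,o \right)} = -2$ ($V{\left(E,o \right)} = 6 - 2 \cdot 2^{2} = 6 - 8 = -2$)
$b{\left(m \right)} = - \frac{2}{19}$
$499 \left(264 + b{\left(18 \right)}\right) = 499 \left(264 - \frac{2}{19}\right) = 499 \cdot \frac{5014}{19} = \frac{2501986}{19}$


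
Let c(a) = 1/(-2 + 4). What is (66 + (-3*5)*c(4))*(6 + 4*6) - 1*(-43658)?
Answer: 45413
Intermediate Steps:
c(a) = ½ (c(a) = 1/2 = ½)
(66 + (-3*5)*c(4))*(6 + 4*6) - 1*(-43658) = (66 - 3*5*(½))*(6 + 4*6) - 1*(-43658) = (66 - 15*½)*(6 + 24) + 43658 = (66 - 15/2)*30 + 43658 = (117/2)*30 + 43658 = 1755 + 43658 = 45413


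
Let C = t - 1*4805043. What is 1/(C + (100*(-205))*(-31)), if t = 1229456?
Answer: -1/2940087 ≈ -3.4013e-7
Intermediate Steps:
C = -3575587 (C = 1229456 - 1*4805043 = 1229456 - 4805043 = -3575587)
1/(C + (100*(-205))*(-31)) = 1/(-3575587 + (100*(-205))*(-31)) = 1/(-3575587 - 20500*(-31)) = 1/(-3575587 + 635500) = 1/(-2940087) = -1/2940087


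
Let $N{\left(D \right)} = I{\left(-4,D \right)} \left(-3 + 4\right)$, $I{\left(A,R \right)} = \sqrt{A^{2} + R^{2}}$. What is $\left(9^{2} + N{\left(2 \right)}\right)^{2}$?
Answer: $6581 + 324 \sqrt{5} \approx 7305.5$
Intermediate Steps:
$N{\left(D \right)} = \sqrt{16 + D^{2}}$ ($N{\left(D \right)} = \sqrt{\left(-4\right)^{2} + D^{2}} \left(-3 + 4\right) = \sqrt{16 + D^{2}} \cdot 1 = \sqrt{16 + D^{2}}$)
$\left(9^{2} + N{\left(2 \right)}\right)^{2} = \left(9^{2} + \sqrt{16 + 2^{2}}\right)^{2} = \left(81 + \sqrt{16 + 4}\right)^{2} = \left(81 + \sqrt{20}\right)^{2} = \left(81 + 2 \sqrt{5}\right)^{2}$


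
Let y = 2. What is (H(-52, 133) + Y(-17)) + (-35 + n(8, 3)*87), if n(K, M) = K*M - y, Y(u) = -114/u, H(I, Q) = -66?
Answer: 30935/17 ≈ 1819.7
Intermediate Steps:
n(K, M) = -2 + K*M (n(K, M) = K*M - 1*2 = K*M - 2 = -2 + K*M)
(H(-52, 133) + Y(-17)) + (-35 + n(8, 3)*87) = (-66 - 114/(-17)) + (-35 + (-2 + 8*3)*87) = (-66 - 114*(-1/17)) + (-35 + (-2 + 24)*87) = (-66 + 114/17) + (-35 + 22*87) = -1008/17 + (-35 + 1914) = -1008/17 + 1879 = 30935/17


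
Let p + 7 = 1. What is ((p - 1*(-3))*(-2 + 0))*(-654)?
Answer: -3924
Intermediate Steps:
p = -6 (p = -7 + 1 = -6)
((p - 1*(-3))*(-2 + 0))*(-654) = ((-6 - 1*(-3))*(-2 + 0))*(-654) = ((-6 + 3)*(-2))*(-654) = -3*(-2)*(-654) = 6*(-654) = -3924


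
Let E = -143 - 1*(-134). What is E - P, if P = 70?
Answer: -79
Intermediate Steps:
E = -9 (E = -143 + 134 = -9)
E - P = -9 - 1*70 = -9 - 70 = -79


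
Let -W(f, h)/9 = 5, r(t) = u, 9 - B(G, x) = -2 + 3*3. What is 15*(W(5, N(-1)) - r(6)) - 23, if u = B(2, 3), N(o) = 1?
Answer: -728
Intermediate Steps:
B(G, x) = 2 (B(G, x) = 9 - (-2 + 3*3) = 9 - (-2 + 9) = 9 - 1*7 = 9 - 7 = 2)
u = 2
r(t) = 2
W(f, h) = -45 (W(f, h) = -9*5 = -45)
15*(W(5, N(-1)) - r(6)) - 23 = 15*(-45 - 1*2) - 23 = 15*(-45 - 2) - 23 = 15*(-47) - 23 = -705 - 23 = -728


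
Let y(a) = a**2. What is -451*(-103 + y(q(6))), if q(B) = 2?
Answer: 44649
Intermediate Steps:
-451*(-103 + y(q(6))) = -451*(-103 + 2**2) = -451*(-103 + 4) = -451*(-99) = 44649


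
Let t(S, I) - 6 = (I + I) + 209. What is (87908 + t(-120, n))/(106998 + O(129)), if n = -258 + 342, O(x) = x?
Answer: 88291/107127 ≈ 0.82417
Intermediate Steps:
n = 84
t(S, I) = 215 + 2*I (t(S, I) = 6 + ((I + I) + 209) = 6 + (2*I + 209) = 6 + (209 + 2*I) = 215 + 2*I)
(87908 + t(-120, n))/(106998 + O(129)) = (87908 + (215 + 2*84))/(106998 + 129) = (87908 + (215 + 168))/107127 = (87908 + 383)*(1/107127) = 88291*(1/107127) = 88291/107127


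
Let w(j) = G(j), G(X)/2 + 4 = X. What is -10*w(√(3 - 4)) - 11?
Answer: 69 - 20*I ≈ 69.0 - 20.0*I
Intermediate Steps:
G(X) = -8 + 2*X
w(j) = -8 + 2*j
-10*w(√(3 - 4)) - 11 = -10*(-8 + 2*√(3 - 4)) - 11 = -10*(-8 + 2*√(-1)) - 11 = -10*(-8 + 2*I) - 11 = (80 - 20*I) - 11 = 69 - 20*I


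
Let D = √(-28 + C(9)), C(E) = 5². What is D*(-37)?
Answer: -37*I*√3 ≈ -64.086*I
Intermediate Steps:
C(E) = 25
D = I*√3 (D = √(-28 + 25) = √(-3) = I*√3 ≈ 1.732*I)
D*(-37) = (I*√3)*(-37) = -37*I*√3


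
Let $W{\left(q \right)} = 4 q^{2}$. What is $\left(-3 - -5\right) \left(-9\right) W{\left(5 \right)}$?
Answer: $-1800$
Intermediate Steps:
$\left(-3 - -5\right) \left(-9\right) W{\left(5 \right)} = \left(-3 - -5\right) \left(-9\right) 4 \cdot 5^{2} = \left(-3 + 5\right) \left(-9\right) 4 \cdot 25 = 2 \left(-9\right) 100 = \left(-18\right) 100 = -1800$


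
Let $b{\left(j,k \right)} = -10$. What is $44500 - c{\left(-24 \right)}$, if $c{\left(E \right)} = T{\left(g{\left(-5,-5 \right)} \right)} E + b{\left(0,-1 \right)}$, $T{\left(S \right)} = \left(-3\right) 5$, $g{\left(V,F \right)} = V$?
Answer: $44150$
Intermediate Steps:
$T{\left(S \right)} = -15$
$c{\left(E \right)} = -10 - 15 E$ ($c{\left(E \right)} = - 15 E - 10 = -10 - 15 E$)
$44500 - c{\left(-24 \right)} = 44500 - \left(-10 - -360\right) = 44500 - \left(-10 + 360\right) = 44500 - 350 = 44150$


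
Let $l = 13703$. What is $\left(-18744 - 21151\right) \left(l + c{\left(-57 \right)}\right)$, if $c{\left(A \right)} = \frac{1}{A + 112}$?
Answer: $- \frac{6013501014}{11} \approx -5.4668 \cdot 10^{8}$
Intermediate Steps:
$c{\left(A \right)} = \frac{1}{112 + A}$
$\left(-18744 - 21151\right) \left(l + c{\left(-57 \right)}\right) = \left(-18744 - 21151\right) \left(13703 + \frac{1}{112 - 57}\right) = - 39895 \left(13703 + \frac{1}{55}\right) = \left(-39895\right) \frac{753666}{55} = - \frac{6013501014}{11}$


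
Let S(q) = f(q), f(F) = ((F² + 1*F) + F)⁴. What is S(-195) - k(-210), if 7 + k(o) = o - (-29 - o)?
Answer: 2006169767825901023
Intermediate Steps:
f(F) = (F² + 2*F)⁴ (f(F) = ((F² + F) + F)⁴ = ((F + F²) + F)⁴ = (F² + 2*F)⁴)
S(q) = q⁴*(2 + q)⁴
k(o) = 22 + 2*o (k(o) = -7 + (o - (-29 - o)) = -7 + (o + (29 + o)) = -7 + (29 + 2*o) = 22 + 2*o)
S(-195) - k(-210) = (-195)⁴*(2 - 195)⁴ - (22 + 2*(-210)) = 1445900625*(-193)⁴ - (22 - 420) = 1445900625*1387488001 - 1*(-398) = 2006169767825900625 + 398 = 2006169767825901023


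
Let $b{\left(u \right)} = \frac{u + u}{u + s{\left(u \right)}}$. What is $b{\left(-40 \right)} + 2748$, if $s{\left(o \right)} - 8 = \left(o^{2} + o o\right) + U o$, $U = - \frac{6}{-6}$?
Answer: $\frac{1074458}{391} \approx 2748.0$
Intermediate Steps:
$U = 1$ ($U = \left(-6\right) \left(- \frac{1}{6}\right) = 1$)
$s{\left(o \right)} = 8 + o + 2 o^{2}$ ($s{\left(o \right)} = 8 + \left(\left(o^{2} + o o\right) + 1 o\right) = 8 + \left(\left(o^{2} + o^{2}\right) + o\right) = 8 + \left(2 o^{2} + o\right) = 8 + \left(o + 2 o^{2}\right) = 8 + o + 2 o^{2}$)
$b{\left(u \right)} = \frac{2 u}{8 + 2 u + 2 u^{2}}$ ($b{\left(u \right)} = \frac{u + u}{u + \left(8 + u + 2 u^{2}\right)} = \frac{2 u}{8 + 2 u + 2 u^{2}}$)
$b{\left(-40 \right)} + 2748 = - \frac{40}{4 - 40 + \left(-40\right)^{2}} + 2748 = - \frac{40}{4 - 40 + 1600} + 2748 = - \frac{40}{1564} + 2748 = \left(-40\right) \frac{1}{1564} + 2748 = - \frac{10}{391} + 2748 = \frac{1074458}{391}$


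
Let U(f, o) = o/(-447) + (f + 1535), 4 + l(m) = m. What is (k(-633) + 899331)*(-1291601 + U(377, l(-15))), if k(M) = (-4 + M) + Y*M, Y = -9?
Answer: -521373239422924/447 ≈ -1.1664e+12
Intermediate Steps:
l(m) = -4 + m
k(M) = -4 - 8*M (k(M) = (-4 + M) - 9*M = -4 - 8*M)
U(f, o) = 1535 + f - o/447 (U(f, o) = -o/447 + (1535 + f) = 1535 + f - o/447)
(k(-633) + 899331)*(-1291601 + U(377, l(-15))) = ((-4 - 8*(-633)) + 899331)*(-1291601 + (1535 + 377 - (-4 - 15)/447)) = ((-4 + 5064) + 899331)*(-1291601 + (1535 + 377 - 1/447*(-19))) = (5060 + 899331)*(-1291601 + (1535 + 377 + 19/447)) = 904391*(-1291601 + 854683/447) = 904391*(-576490964/447) = -521373239422924/447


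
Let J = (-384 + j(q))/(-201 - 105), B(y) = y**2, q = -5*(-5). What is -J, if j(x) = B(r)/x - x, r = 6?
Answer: -10189/7650 ≈ -1.3319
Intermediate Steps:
q = 25
j(x) = -x + 36/x (j(x) = 6**2/x - x = 36/x - x = -x + 36/x)
J = 10189/7650 (J = (-384 + (-1*25 + 36/25))/(-201 - 105) = (-384 + (-25 + 36*(1/25)))/(-306) = (-384 + (-25 + 36/25))*(-1/306) = (-384 - 589/25)*(-1/306) = -10189/25*(-1/306) = 10189/7650 ≈ 1.3319)
-J = -1*10189/7650 = -10189/7650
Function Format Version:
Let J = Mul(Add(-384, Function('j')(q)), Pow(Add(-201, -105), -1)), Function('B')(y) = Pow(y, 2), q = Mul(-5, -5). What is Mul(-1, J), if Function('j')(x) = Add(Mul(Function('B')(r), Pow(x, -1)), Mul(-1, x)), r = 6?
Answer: Rational(-10189, 7650) ≈ -1.3319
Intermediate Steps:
q = 25
Function('j')(x) = Add(Mul(-1, x), Mul(36, Pow(x, -1))) (Function('j')(x) = Add(Mul(Pow(6, 2), Pow(x, -1)), Mul(-1, x)) = Add(Mul(36, Pow(x, -1)), Mul(-1, x)) = Add(Mul(-1, x), Mul(36, Pow(x, -1))))
J = Rational(10189, 7650) (J = Mul(Add(-384, Add(Mul(-1, 25), Mul(36, Pow(25, -1)))), Pow(Add(-201, -105), -1)) = Mul(Add(-384, Add(-25, Mul(36, Rational(1, 25)))), Pow(-306, -1)) = Mul(Add(-384, Add(-25, Rational(36, 25))), Rational(-1, 306)) = Mul(Add(-384, Rational(-589, 25)), Rational(-1, 306)) = Mul(Rational(-10189, 25), Rational(-1, 306)) = Rational(10189, 7650) ≈ 1.3319)
Mul(-1, J) = Mul(-1, Rational(10189, 7650)) = Rational(-10189, 7650)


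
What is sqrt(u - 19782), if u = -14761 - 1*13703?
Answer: I*sqrt(48246) ≈ 219.65*I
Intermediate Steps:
u = -28464 (u = -14761 - 13703 = -28464)
sqrt(u - 19782) = sqrt(-28464 - 19782) = sqrt(-48246) = I*sqrt(48246)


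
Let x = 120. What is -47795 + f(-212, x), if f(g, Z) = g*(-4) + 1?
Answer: -46946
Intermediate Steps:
f(g, Z) = 1 - 4*g (f(g, Z) = -4*g + 1 = 1 - 4*g)
-47795 + f(-212, x) = -47795 + (1 - 4*(-212)) = -47795 + (1 + 848) = -47795 + 849 = -46946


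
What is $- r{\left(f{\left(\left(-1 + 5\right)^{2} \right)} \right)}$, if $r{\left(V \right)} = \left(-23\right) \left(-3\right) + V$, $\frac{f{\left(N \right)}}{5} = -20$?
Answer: $31$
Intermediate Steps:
$f{\left(N \right)} = -100$ ($f{\left(N \right)} = 5 \left(-20\right) = -100$)
$r{\left(V \right)} = 69 + V$
$- r{\left(f{\left(\left(-1 + 5\right)^{2} \right)} \right)} = - (69 - 100) = \left(-1\right) \left(-31\right) = 31$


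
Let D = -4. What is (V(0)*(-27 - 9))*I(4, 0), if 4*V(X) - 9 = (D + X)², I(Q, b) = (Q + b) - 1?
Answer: -675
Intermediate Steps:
I(Q, b) = -1 + Q + b
V(X) = 9/4 + (-4 + X)²/4
(V(0)*(-27 - 9))*I(4, 0) = ((9/4 + (-4 + 0)²/4)*(-27 - 9))*(-1 + 4 + 0) = ((9/4 + (¼)*(-4)²)*(-36))*3 = ((9/4 + (¼)*16)*(-36))*3 = ((9/4 + 4)*(-36))*3 = ((25/4)*(-36))*3 = -225*3 = -675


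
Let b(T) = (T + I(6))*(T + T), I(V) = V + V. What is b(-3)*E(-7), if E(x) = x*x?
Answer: -2646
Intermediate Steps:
I(V) = 2*V
E(x) = x**2
b(T) = 2*T*(12 + T) (b(T) = (T + 2*6)*(T + T) = (T + 12)*(2*T) = (12 + T)*(2*T) = 2*T*(12 + T))
b(-3)*E(-7) = (2*(-3)*(12 - 3))*(-7)**2 = (2*(-3)*9)*49 = -54*49 = -2646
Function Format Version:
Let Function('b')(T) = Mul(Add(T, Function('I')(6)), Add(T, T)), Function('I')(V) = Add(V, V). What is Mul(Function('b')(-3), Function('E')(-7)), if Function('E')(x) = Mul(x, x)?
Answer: -2646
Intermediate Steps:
Function('I')(V) = Mul(2, V)
Function('E')(x) = Pow(x, 2)
Function('b')(T) = Mul(2, T, Add(12, T)) (Function('b')(T) = Mul(Add(T, Mul(2, 6)), Add(T, T)) = Mul(Add(T, 12), Mul(2, T)) = Mul(Add(12, T), Mul(2, T)) = Mul(2, T, Add(12, T)))
Mul(Function('b')(-3), Function('E')(-7)) = Mul(Mul(2, -3, Add(12, -3)), Pow(-7, 2)) = Mul(Mul(2, -3, 9), 49) = Mul(-54, 49) = -2646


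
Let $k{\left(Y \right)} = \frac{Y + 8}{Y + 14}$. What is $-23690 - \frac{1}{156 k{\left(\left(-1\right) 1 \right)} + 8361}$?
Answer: $- \frac{200062051}{8445} \approx -23690.0$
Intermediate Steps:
$k{\left(Y \right)} = \frac{8 + Y}{14 + Y}$
$-23690 - \frac{1}{156 k{\left(\left(-1\right) 1 \right)} + 8361} = -23690 - \frac{1}{156 \frac{8 - 1}{14 - 1} + 8361} = -23690 - \frac{1}{156 \cdot \frac{1}{13} \cdot 7 + 8361} = -23690 - \frac{1}{156 \cdot \frac{7}{13} + 8361} = -23690 - \frac{1}{84 + 8361} = -23690 - \frac{1}{8445} = - \frac{200062051}{8445}$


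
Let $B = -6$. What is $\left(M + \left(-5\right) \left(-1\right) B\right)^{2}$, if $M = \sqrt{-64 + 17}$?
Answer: $\left(30 - i \sqrt{47}\right)^{2} \approx 853.0 - 411.34 i$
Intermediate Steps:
$M = i \sqrt{47}$ ($M = \sqrt{-47} = i \sqrt{47} \approx 6.8557 i$)
$\left(M + \left(-5\right) \left(-1\right) B\right)^{2} = \left(i \sqrt{47} + \left(-5\right) \left(-1\right) \left(-6\right)\right)^{2} = \left(i \sqrt{47} + 5 \left(-6\right)\right)^{2} = \left(i \sqrt{47} - 30\right)^{2} = \left(-30 + i \sqrt{47}\right)^{2}$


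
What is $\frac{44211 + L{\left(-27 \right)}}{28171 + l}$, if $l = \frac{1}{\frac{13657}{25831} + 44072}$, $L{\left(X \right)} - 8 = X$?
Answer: $\frac{25154914756944}{16035461264225} \approx 1.5687$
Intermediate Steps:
$L{\left(X \right)} = 8 + X$
$l = \frac{25831}{1138437489}$ ($l = \frac{1}{13657 \cdot \frac{1}{25831} + 44072} = \frac{1}{\frac{13657}{25831} + 44072} = \frac{1}{\frac{1138437489}{25831}} = \frac{25831}{1138437489} \approx 2.269 \cdot 10^{-5}$)
$\frac{44211 + L{\left(-27 \right)}}{28171 + l} = \frac{44211 + \left(8 - 27\right)}{28171 + \frac{25831}{1138437489}} = \frac{44211 - 19}{\frac{32070922528450}{1138437489}} = 44192 \cdot \frac{1138437489}{32070922528450} = \frac{25154914756944}{16035461264225}$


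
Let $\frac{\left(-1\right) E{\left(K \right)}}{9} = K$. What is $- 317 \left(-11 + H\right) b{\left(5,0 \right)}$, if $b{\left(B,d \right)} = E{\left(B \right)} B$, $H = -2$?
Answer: $-927225$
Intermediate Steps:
$E{\left(K \right)} = - 9 K$
$b{\left(B,d \right)} = - 9 B^{2}$ ($b{\left(B,d \right)} = - 9 B B = - 9 B^{2}$)
$- 317 \left(-11 + H\right) b{\left(5,0 \right)} = - 317 \left(-11 - 2\right) \left(- 9 \cdot 5^{2}\right) = - 317 \left(- 13 \left(\left(-9\right) 25\right)\right) = - 317 \left(\left(-13\right) \left(-225\right)\right) = \left(-317\right) 2925 = -927225$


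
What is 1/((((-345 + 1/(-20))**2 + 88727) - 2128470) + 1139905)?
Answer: -400/312311399 ≈ -1.2808e-6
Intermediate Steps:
1/((((-345 + 1/(-20))**2 + 88727) - 2128470) + 1139905) = 1/((((-345 - 1/20)**2 + 88727) - 2128470) + 1139905) = 1/((((-6901/20)**2 + 88727) - 2128470) + 1139905) = 1/(((47623801/400 + 88727) - 2128470) + 1139905) = 1/((83114601/400 - 2128470) + 1139905) = 1/(-768273399/400 + 1139905) = 1/(-312311399/400) = -400/312311399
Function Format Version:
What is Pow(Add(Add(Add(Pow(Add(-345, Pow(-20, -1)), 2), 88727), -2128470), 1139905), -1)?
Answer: Rational(-400, 312311399) ≈ -1.2808e-6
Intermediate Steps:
Pow(Add(Add(Add(Pow(Add(-345, Pow(-20, -1)), 2), 88727), -2128470), 1139905), -1) = Pow(Add(Add(Add(Pow(Add(-345, Rational(-1, 20)), 2), 88727), -2128470), 1139905), -1) = Pow(Add(Add(Add(Pow(Rational(-6901, 20), 2), 88727), -2128470), 1139905), -1) = Pow(Add(Add(Add(Rational(47623801, 400), 88727), -2128470), 1139905), -1) = Pow(Add(Add(Rational(83114601, 400), -2128470), 1139905), -1) = Pow(Add(Rational(-768273399, 400), 1139905), -1) = Pow(Rational(-312311399, 400), -1) = Rational(-400, 312311399)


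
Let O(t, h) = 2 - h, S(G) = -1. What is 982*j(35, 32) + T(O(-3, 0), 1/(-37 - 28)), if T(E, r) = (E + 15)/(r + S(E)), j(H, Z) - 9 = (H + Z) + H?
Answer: 7193027/66 ≈ 1.0899e+5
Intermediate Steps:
j(H, Z) = 9 + Z + 2*H (j(H, Z) = 9 + ((H + Z) + H) = 9 + (Z + 2*H) = 9 + Z + 2*H)
T(E, r) = (15 + E)/(-1 + r) (T(E, r) = (E + 15)/(r - 1) = (15 + E)/(-1 + r))
982*j(35, 32) + T(O(-3, 0), 1/(-37 - 28)) = 982*(9 + 32 + 2*35) + (15 + (2 - 1*0))/(-1 + 1/(-37 - 28)) = 982*(9 + 32 + 70) + (15 + (2 + 0))/(-1 + 1/(-65)) = 982*111 + (15 + 2)/(-1 - 1/65) = 109002 + 17/(-66/65) = 109002 - 65/66*17 = 109002 - 1105/66 = 7193027/66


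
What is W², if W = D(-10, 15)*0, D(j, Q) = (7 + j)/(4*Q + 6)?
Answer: 0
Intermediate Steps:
D(j, Q) = (7 + j)/(6 + 4*Q)
W = 0 (W = ((7 - 10)/(2*(3 + 2*15)))*0 = ((½)*(-3)/(3 + 30))*0 = ((½)*(-3)/33)*0 = ((½)*(1/33)*(-3))*0 = -1/22*0 = 0)
W² = 0² = 0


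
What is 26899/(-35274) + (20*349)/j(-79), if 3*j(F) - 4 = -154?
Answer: -24755747/176370 ≈ -140.36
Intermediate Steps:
j(F) = -50 (j(F) = 4/3 + (1/3)*(-154) = 4/3 - 154/3 = -50)
26899/(-35274) + (20*349)/j(-79) = 26899/(-35274) + (20*349)/(-50) = 26899*(-1/35274) + 6980*(-1/50) = -26899/35274 - 698/5 = -24755747/176370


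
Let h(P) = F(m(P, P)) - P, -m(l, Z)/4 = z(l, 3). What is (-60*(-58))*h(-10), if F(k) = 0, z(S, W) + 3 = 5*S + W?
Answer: 34800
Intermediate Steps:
z(S, W) = -3 + W + 5*S (z(S, W) = -3 + (5*S + W) = -3 + (W + 5*S) = -3 + W + 5*S)
m(l, Z) = -20*l (m(l, Z) = -4*(-3 + 3 + 5*l) = -20*l)
h(P) = -P (h(P) = 0 - P = -P)
(-60*(-58))*h(-10) = (-60*(-58))*(-1*(-10)) = 3480*10 = 34800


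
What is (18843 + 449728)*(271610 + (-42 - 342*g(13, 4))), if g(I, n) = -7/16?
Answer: 1018551994111/8 ≈ 1.2732e+11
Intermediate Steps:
g(I, n) = -7/16 (g(I, n) = -7*1/16 = -7/16)
(18843 + 449728)*(271610 + (-42 - 342*g(13, 4))) = (18843 + 449728)*(271610 + (-42 - 342*(-7/16))) = 468571*(271610 + (-42 + 1197/8)) = 468571*(271610 + 861/8) = 468571*(2173741/8) = 1018551994111/8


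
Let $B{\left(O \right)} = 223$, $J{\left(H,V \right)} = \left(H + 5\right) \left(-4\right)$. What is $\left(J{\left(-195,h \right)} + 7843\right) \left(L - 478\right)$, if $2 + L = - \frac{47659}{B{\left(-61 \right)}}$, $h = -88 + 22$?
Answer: $- \frac{1330875497}{223} \approx -5.968 \cdot 10^{6}$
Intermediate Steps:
$h = -66$
$J{\left(H,V \right)} = -20 - 4 H$ ($J{\left(H,V \right)} = \left(5 + H\right) \left(-4\right) = -20 - 4 H$)
$L = - \frac{48105}{223}$ ($L = -2 - \frac{47659}{223} = - \frac{48105}{223} \approx -215.72$)
$\left(J{\left(-195,h \right)} + 7843\right) \left(L - 478\right) = \left(\left(-20 - -780\right) + 7843\right) \left(- \frac{48105}{223} - 478\right) = \left(\left(-20 + 780\right) + 7843\right) \left(- \frac{154699}{223}\right) = \left(760 + 7843\right) \left(- \frac{154699}{223}\right) = 8603 \left(- \frac{154699}{223}\right) = - \frac{1330875497}{223}$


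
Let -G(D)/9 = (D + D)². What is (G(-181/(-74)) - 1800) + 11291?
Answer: 12698330/1369 ≈ 9275.6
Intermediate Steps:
G(D) = -36*D² (G(D) = -9*(D + D)² = -9*4*D² = -36*D²)
(G(-181/(-74)) - 1800) + 11291 = (-36*(-181/(-74))² - 1800) + 11291 = (-36*(-181*(-1/74))² - 1800) + 11291 = (-36*(181/74)² - 1800) + 11291 = (-36*32761/5476 - 1800) + 11291 = (-294849/1369 - 1800) + 11291 = -2759049/1369 + 11291 = 12698330/1369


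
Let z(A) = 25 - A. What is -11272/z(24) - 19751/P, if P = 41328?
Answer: -465868967/41328 ≈ -11272.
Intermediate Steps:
-11272/z(24) - 19751/P = -11272/(25 - 1*24) - 19751/41328 = -11272/(25 - 24) - 19751*1/41328 = -11272/1 - 19751/41328 = -11272*1 - 19751/41328 = -11272 - 19751/41328 = -465868967/41328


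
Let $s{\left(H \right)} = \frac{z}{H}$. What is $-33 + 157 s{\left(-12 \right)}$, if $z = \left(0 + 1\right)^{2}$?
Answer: $- \frac{553}{12} \approx -46.083$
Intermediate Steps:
$z = 1$ ($z = 1^{2} = 1$)
$s{\left(H \right)} = \frac{1}{H}$ ($s{\left(H \right)} = 1 \frac{1}{H} = \frac{1}{H}$)
$-33 + 157 s{\left(-12 \right)} = -33 + \frac{157}{-12} = -33 + 157 \left(- \frac{1}{12}\right) = -33 - \frac{157}{12} = - \frac{553}{12}$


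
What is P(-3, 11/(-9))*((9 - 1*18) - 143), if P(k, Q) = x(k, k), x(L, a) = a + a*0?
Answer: 456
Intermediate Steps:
x(L, a) = a (x(L, a) = a + 0 = a)
P(k, Q) = k
P(-3, 11/(-9))*((9 - 1*18) - 143) = -3*((9 - 1*18) - 143) = -3*((9 - 18) - 143) = -3*(-9 - 143) = -3*(-152) = 456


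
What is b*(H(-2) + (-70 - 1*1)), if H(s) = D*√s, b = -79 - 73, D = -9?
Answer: 10792 + 1368*I*√2 ≈ 10792.0 + 1934.6*I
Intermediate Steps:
b = -152
H(s) = -9*√s
b*(H(-2) + (-70 - 1*1)) = -152*(-9*I*√2 + (-70 - 1*1)) = -152*(-9*I*√2 + (-70 - 1)) = -152*(-9*I*√2 - 71) = -152*(-71 - 9*I*√2) = 10792 + 1368*I*√2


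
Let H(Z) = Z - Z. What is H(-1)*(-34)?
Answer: 0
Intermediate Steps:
H(Z) = 0
H(-1)*(-34) = 0*(-34) = 0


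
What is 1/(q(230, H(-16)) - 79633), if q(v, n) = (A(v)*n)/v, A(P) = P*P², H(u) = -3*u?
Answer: 1/2459567 ≈ 4.0658e-7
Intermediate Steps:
A(P) = P³
q(v, n) = n*v² (q(v, n) = (v³*n)/v = (n*v³)/v = n*v²)
1/(q(230, H(-16)) - 79633) = 1/(-3*(-16)*230² - 79633) = 1/(48*52900 - 79633) = 1/(2539200 - 79633) = 1/2459567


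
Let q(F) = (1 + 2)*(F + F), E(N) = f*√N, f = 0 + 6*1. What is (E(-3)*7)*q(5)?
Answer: 1260*I*√3 ≈ 2182.4*I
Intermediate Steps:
f = 6 (f = 0 + 6 = 6)
E(N) = 6*√N
q(F) = 6*F (q(F) = 3*(2*F) = 6*F)
(E(-3)*7)*q(5) = ((6*√(-3))*7)*(6*5) = ((6*(I*√3))*7)*30 = ((6*I*√3)*7)*30 = (42*I*√3)*30 = 1260*I*√3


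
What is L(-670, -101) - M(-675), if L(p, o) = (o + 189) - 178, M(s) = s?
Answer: 585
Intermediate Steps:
L(p, o) = 11 + o (L(p, o) = (189 + o) - 178 = 11 + o)
L(-670, -101) - M(-675) = (11 - 101) - 1*(-675) = -90 + 675 = 585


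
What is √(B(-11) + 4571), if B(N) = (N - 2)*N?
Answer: √4714 ≈ 68.659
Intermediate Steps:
B(N) = N*(-2 + N) (B(N) = (-2 + N)*N = N*(-2 + N))
√(B(-11) + 4571) = √(-11*(-2 - 11) + 4571) = √(-11*(-13) + 4571) = √(143 + 4571) = √4714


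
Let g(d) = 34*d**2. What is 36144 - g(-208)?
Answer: -1434832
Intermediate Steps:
36144 - g(-208) = 36144 - 34*(-208)**2 = 36144 - 34*43264 = 36144 - 1*1470976 = 36144 - 1470976 = -1434832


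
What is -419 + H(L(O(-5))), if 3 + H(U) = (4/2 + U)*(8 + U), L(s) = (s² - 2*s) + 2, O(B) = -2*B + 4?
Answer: 30194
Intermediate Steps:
O(B) = 4 - 2*B
L(s) = 2 + s² - 2*s
H(U) = -3 + (2 + U)*(8 + U) (H(U) = -3 + (4/2 + U)*(8 + U) = -3 + (4*(½) + U)*(8 + U) = -3 + (2 + U)*(8 + U))
-419 + H(L(O(-5))) = -419 + (13 + (2 + (4 - 2*(-5))² - 2*(4 - 2*(-5)))² + 10*(2 + (4 - 2*(-5))² - 2*(4 - 2*(-5)))) = -419 + (13 + (2 + (4 + 10)² - 2*(4 + 10))² + 10*(2 + (4 + 10)² - 2*(4 + 10))) = -419 + (13 + (2 + 14² - 2*14)² + 10*(2 + 14² - 2*14)) = -419 + (13 + (2 + 196 - 28)² + 10*(2 + 196 - 28)) = -419 + (13 + 170² + 10*170) = -419 + (13 + 28900 + 1700) = -419 + 30613 = 30194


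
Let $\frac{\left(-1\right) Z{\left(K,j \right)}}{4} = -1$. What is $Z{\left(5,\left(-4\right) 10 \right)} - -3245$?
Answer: $3249$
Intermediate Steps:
$Z{\left(K,j \right)} = 4$ ($Z{\left(K,j \right)} = \left(-4\right) \left(-1\right) = 4$)
$Z{\left(5,\left(-4\right) 10 \right)} - -3245 = 4 - -3245 = 4 + 3245 = 3249$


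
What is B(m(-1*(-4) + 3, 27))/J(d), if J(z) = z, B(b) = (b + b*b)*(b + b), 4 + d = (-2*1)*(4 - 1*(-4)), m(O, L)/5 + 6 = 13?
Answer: -4410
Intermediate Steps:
m(O, L) = 35 (m(O, L) = -30 + 5*13 = -30 + 65 = 35)
d = -20 (d = -4 + (-2*1)*(4 - 1*(-4)) = -4 - 2*(4 + 4) = -4 - 2*8 = -4 - 16 = -20)
B(b) = 2*b*(b + b²) (B(b) = (b + b²)*(2*b) = 2*b*(b + b²))
B(m(-1*(-4) + 3, 27))/J(d) = (2*35²*(1 + 35))/(-20) = (2*1225*36)*(-1/20) = 88200*(-1/20) = -4410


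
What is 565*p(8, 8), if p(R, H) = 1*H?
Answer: 4520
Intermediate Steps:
p(R, H) = H
565*p(8, 8) = 565*8 = 4520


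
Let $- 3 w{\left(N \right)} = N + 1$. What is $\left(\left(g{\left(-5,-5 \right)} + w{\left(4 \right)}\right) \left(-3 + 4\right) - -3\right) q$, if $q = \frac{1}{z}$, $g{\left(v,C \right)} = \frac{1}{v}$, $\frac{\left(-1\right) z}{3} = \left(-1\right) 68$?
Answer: $\frac{1}{180} \approx 0.0055556$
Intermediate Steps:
$z = 204$ ($z = - 3 \left(\left(-1\right) 68\right) = \left(-3\right) \left(-68\right) = 204$)
$w{\left(N \right)} = - \frac{1}{3} - \frac{N}{3}$ ($w{\left(N \right)} = - \frac{N + 1}{3} = - \frac{1 + N}{3} = - \frac{1}{3} - \frac{N}{3}$)
$q = \frac{1}{204} \approx 0.004902$
$\left(\left(g{\left(-5,-5 \right)} + w{\left(4 \right)}\right) \left(-3 + 4\right) - -3\right) q = \left(\left(\frac{1}{-5} - \frac{5}{3}\right) \left(-3 + 4\right) - -3\right) \frac{1}{204} = \left(\left(- \frac{1}{5} - \frac{5}{3}\right) 1 + 3\right) \frac{1}{204} = \left(\left(- \frac{28}{15}\right) 1 + 3\right) \frac{1}{204} = \left(- \frac{28}{15} + 3\right) \frac{1}{204} = \frac{17}{15} \cdot \frac{1}{204} = \frac{1}{180}$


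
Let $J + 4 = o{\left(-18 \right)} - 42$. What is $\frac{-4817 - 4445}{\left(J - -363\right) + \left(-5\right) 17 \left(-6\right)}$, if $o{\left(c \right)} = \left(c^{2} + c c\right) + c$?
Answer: $- \frac{9262}{1457} \approx -6.3569$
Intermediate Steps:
$o{\left(c \right)} = c + 2 c^{2}$ ($o{\left(c \right)} = \left(c^{2} + c^{2}\right) + c = 2 c^{2} + c = c + 2 c^{2}$)
$J = 584$ ($J = -4 - \left(42 + 18 \left(1 + 2 \left(-18\right)\right)\right) = -4 - \left(42 + 18 \left(1 - 36\right)\right) = -4 - -588 = -4 + \left(630 - 42\right) = -4 + 588 = 584$)
$\frac{-4817 - 4445}{\left(J - -363\right) + \left(-5\right) 17 \left(-6\right)} = \frac{-4817 - 4445}{\left(584 - -363\right) + \left(-5\right) 17 \left(-6\right)} = - \frac{9262}{\left(584 + 363\right) - -510} = - \frac{9262}{947 + 510} = - \frac{9262}{1457}$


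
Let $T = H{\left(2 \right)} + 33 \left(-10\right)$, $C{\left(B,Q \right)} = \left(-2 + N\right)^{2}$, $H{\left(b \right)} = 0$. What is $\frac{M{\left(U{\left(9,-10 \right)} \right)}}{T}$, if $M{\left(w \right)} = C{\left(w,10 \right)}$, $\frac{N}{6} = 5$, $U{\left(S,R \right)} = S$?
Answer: $- \frac{392}{165} \approx -2.3758$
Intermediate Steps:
$N = 30$ ($N = 6 \cdot 5 = 30$)
$C{\left(B,Q \right)} = 784$ ($C{\left(B,Q \right)} = \left(-2 + 30\right)^{2} = 28^{2} = 784$)
$M{\left(w \right)} = 784$
$T = -330$ ($T = 0 + 33 \left(-10\right) = 0 - 330 = -330$)
$\frac{M{\left(U{\left(9,-10 \right)} \right)}}{T} = \frac{784}{-330} = 784 \left(- \frac{1}{330}\right) = - \frac{392}{165}$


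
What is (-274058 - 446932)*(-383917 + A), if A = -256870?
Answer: 462001019130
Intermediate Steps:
(-274058 - 446932)*(-383917 + A) = (-274058 - 446932)*(-383917 - 256870) = -720990*(-640787) = 462001019130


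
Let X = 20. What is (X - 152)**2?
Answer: 17424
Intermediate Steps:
(X - 152)**2 = (20 - 152)**2 = (-132)**2 = 17424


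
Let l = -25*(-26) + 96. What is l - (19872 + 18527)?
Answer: -37653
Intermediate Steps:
l = 746 (l = 650 + 96 = 746)
l - (19872 + 18527) = 746 - (19872 + 18527) = 746 - 1*38399 = 746 - 38399 = -37653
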